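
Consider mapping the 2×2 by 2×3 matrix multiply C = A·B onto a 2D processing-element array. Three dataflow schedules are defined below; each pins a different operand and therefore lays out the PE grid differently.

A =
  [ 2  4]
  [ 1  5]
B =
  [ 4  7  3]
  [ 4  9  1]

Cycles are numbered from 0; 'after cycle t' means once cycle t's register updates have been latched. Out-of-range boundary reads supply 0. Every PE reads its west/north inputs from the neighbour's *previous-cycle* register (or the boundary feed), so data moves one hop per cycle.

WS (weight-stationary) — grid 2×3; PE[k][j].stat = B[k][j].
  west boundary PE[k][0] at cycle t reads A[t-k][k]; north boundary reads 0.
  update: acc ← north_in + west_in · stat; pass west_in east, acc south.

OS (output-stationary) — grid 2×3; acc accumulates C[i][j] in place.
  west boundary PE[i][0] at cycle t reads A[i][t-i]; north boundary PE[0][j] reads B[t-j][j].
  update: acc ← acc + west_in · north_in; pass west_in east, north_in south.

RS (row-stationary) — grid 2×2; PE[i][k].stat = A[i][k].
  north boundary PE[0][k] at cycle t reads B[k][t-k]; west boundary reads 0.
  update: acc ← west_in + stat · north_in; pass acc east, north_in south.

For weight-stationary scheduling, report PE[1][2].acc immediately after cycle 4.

Tracing WS — 2×3 array, target PE[1][2]:
  step 0 · PE0,2: acc=0; fwd→0 fwd↓0
  step 0 · PE1,1: acc=0; fwd→0 fwd↓0
  step 0 · PE1,2: acc=0; fwd→0 fwd↓0
  step 1 · PE0,2: acc=0; fwd→0 fwd↓0
  step 1 · PE1,1: acc=0; fwd→0 fwd↓0
  step 1 · PE1,2: acc=0; fwd→0 fwd↓0
  step 2 · PE0,2: acc=6; fwd→2 fwd↓6
  step 2 · PE1,1: acc=50; fwd→4 fwd↓50
  step 2 · PE1,2: acc=0; fwd→0 fwd↓0
  step 3 · PE0,2: acc=3; fwd→1 fwd↓3
  step 3 · PE1,1: acc=52; fwd→5 fwd↓52
  step 3 · PE1,2: acc=10; fwd→4 fwd↓10
  step 4 · PE0,2: acc=0; fwd→0 fwd↓0
  step 4 · PE1,1: acc=0; fwd→0 fwd↓0
  step 4 · PE1,2: acc=8; fwd→5 fwd↓8

PE[1][2].acc = 8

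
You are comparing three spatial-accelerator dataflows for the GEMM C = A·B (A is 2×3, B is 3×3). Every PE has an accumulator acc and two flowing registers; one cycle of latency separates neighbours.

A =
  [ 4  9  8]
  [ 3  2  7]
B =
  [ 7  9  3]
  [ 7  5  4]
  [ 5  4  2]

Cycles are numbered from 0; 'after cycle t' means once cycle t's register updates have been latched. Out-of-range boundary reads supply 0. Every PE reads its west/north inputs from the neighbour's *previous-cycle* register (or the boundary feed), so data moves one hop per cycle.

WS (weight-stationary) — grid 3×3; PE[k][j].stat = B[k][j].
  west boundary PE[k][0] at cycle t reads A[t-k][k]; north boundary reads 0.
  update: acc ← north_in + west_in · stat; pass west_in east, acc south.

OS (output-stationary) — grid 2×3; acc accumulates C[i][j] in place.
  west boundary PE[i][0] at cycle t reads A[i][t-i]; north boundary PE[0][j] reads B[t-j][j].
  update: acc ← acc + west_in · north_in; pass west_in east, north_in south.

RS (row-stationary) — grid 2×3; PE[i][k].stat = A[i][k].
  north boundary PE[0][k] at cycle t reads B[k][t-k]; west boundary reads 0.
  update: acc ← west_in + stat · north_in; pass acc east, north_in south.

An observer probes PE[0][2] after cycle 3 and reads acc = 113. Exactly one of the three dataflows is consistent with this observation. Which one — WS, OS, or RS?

— WS: 3×3; PE[0][2] trace:
  c0 r0c2: 0 / 0 / 0
  c1 r0c2: 0 / 0 / 0
  c2 r0c2: 12 / 4 / 12
  c3 r0c2: 9 / 3 / 9
— OS: 2×3; PE[0][2] trace:
  c0 r0c2: 0 / 0 / 0
  c1 r0c2: 0 / 0 / 0
  c2 r0c2: 12 / 4 / 3
  c3 r0c2: 48 / 9 / 4
— RS: 2×3; PE[0][2] trace:
  c0 r0c2: 0 / 0 / 0
  c1 r0c2: 0 / 0 / 0
  c2 r0c2: 131 / 131 / 5
  c3 r0c2: 113 / 113 / 4

dataflow = RS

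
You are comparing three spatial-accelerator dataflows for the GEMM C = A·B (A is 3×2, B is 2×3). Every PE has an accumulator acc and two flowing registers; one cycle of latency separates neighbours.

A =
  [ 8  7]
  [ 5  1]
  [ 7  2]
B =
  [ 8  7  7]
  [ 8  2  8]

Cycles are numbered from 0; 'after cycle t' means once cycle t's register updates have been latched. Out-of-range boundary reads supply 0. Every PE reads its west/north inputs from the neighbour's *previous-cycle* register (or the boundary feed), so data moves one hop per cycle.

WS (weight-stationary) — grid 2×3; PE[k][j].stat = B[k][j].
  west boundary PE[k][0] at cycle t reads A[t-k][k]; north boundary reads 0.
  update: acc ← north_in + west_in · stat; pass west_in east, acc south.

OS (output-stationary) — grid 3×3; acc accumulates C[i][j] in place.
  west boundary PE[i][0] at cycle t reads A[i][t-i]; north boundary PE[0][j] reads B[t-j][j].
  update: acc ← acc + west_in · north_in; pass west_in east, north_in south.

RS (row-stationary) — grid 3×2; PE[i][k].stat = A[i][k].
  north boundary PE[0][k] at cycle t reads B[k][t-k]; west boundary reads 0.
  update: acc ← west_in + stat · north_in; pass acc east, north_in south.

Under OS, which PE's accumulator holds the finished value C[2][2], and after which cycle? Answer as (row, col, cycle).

(row, col, cycle) = (2, 2, 5)

OS — PE[2][2] is where C[2][2] collects:
  0: (2,2).acc=0  regs=<0,0>
  1: (2,2).acc=0  regs=<0,0>
  2: (2,2).acc=0  regs=<0,0>
  3: (2,2).acc=0  regs=<0,0>
  4: (2,2).acc=49  regs=<7,7>
  5: (2,2).acc=65  regs=<2,8>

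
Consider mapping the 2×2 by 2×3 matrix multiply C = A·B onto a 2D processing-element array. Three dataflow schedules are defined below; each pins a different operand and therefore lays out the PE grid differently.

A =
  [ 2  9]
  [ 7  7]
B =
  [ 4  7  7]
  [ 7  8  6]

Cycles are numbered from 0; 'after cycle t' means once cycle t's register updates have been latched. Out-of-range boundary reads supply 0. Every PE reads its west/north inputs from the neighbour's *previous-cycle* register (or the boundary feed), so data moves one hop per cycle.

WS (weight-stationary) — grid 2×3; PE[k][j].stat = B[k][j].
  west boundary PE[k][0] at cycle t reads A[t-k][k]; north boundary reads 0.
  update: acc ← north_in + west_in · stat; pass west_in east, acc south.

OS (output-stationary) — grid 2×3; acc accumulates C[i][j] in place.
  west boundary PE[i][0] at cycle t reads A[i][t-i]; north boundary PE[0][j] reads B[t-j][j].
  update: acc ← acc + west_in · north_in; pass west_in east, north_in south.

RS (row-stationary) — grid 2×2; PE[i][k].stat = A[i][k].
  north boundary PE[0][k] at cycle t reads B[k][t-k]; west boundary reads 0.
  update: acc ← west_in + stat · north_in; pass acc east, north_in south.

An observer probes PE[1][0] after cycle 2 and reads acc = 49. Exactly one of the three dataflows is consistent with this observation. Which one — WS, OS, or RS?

Under WS (2×3), PE[1][0]:
  t=0 PE[1][0]: acc=0 h=0 v=0
  t=1 PE[1][0]: acc=71 h=9 v=71
  t=2 PE[1][0]: acc=77 h=7 v=77
Under OS (2×3), PE[1][0]:
  t=0 PE[1][0]: acc=0 h=0 v=0
  t=1 PE[1][0]: acc=28 h=7 v=4
  t=2 PE[1][0]: acc=77 h=7 v=7
Under RS (2×2), PE[1][0]:
  t=0 PE[1][0]: acc=0 h=0 v=0
  t=1 PE[1][0]: acc=28 h=28 v=4
  t=2 PE[1][0]: acc=49 h=49 v=7

dataflow = RS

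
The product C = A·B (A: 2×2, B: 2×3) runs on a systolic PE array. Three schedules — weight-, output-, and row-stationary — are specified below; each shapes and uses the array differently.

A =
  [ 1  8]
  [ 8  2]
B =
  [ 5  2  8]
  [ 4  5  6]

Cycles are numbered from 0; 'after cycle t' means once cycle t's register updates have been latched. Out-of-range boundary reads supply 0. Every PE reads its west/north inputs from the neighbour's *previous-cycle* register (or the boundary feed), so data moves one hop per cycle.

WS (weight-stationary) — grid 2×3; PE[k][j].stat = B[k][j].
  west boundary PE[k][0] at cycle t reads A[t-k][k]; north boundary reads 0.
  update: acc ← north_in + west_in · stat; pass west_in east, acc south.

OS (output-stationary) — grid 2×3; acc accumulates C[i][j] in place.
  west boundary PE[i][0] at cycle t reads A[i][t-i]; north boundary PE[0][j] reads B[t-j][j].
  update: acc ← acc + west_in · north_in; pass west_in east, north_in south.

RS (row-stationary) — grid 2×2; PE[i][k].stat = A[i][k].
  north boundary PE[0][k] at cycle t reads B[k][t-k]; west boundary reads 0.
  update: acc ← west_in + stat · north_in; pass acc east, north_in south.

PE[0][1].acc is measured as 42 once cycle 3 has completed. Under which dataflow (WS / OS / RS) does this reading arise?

WS [2×3] PE[0][1] across cycles:
  0: (0,1).acc=0  regs=<0,0>
  1: (0,1).acc=2  regs=<1,2>
  2: (0,1).acc=16  regs=<8,16>
  3: (0,1).acc=0  regs=<0,0>
OS [2×3] PE[0][1] across cycles:
  0: (0,1).acc=0  regs=<0,0>
  1: (0,1).acc=2  regs=<1,2>
  2: (0,1).acc=42  regs=<8,5>
  3: (0,1).acc=42  regs=<0,0>
RS [2×2] PE[0][1] across cycles:
  0: (0,1).acc=0  regs=<0,0>
  1: (0,1).acc=37  regs=<37,4>
  2: (0,1).acc=42  regs=<42,5>
  3: (0,1).acc=56  regs=<56,6>

dataflow = OS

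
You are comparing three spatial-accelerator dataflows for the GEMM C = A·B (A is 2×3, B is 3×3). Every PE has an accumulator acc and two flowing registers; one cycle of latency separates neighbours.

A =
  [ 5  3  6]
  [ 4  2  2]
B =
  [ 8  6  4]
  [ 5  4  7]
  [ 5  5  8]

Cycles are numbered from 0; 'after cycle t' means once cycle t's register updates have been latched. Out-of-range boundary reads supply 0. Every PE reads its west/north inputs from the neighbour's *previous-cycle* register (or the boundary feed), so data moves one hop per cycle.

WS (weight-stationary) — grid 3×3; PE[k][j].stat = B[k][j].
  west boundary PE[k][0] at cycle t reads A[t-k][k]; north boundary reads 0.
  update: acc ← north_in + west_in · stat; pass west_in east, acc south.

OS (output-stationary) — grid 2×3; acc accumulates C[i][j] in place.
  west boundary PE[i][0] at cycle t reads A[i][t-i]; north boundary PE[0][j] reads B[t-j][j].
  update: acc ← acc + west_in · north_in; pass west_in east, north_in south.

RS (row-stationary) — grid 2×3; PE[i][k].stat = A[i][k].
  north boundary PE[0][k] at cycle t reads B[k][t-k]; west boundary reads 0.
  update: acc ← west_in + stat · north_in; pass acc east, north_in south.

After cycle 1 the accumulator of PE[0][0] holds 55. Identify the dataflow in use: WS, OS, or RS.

dataflow = OS

WS [3×3] PE[0][0] across cycles:
  0: (0,0).acc=40  regs=<5,40>
  1: (0,0).acc=32  regs=<4,32>
OS [2×3] PE[0][0] across cycles:
  0: (0,0).acc=40  regs=<5,8>
  1: (0,0).acc=55  regs=<3,5>
RS [2×3] PE[0][0] across cycles:
  0: (0,0).acc=40  regs=<40,8>
  1: (0,0).acc=30  regs=<30,6>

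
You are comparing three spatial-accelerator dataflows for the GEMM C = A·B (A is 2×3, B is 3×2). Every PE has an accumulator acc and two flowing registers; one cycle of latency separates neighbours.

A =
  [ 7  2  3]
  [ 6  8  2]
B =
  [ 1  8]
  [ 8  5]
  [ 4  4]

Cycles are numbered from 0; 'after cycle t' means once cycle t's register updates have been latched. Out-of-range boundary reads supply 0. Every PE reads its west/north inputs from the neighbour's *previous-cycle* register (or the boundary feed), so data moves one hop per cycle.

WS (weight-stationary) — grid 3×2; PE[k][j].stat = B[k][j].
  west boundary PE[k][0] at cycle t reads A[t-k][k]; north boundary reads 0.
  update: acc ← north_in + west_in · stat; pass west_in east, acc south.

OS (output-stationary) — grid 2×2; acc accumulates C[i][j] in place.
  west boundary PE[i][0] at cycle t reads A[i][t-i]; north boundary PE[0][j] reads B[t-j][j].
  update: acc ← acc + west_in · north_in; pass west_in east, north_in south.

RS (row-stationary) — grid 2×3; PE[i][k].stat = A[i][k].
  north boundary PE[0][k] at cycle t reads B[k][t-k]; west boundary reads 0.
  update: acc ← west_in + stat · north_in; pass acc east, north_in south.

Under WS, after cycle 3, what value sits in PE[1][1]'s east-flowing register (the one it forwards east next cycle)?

Tracing WS — 3×2 array, target PE[1][1]:
  [0] (0,1) acc=0 (h:0 v:0)
  [0] (1,0) acc=0 (h:0 v:0)
  [0] (1,1) acc=0 (h:0 v:0)
  [1] (0,1) acc=56 (h:7 v:56)
  [1] (1,0) acc=23 (h:2 v:23)
  [1] (1,1) acc=0 (h:0 v:0)
  [2] (0,1) acc=48 (h:6 v:48)
  [2] (1,0) acc=70 (h:8 v:70)
  [2] (1,1) acc=66 (h:2 v:66)
  [3] (0,1) acc=0 (h:0 v:0)
  [3] (1,0) acc=0 (h:0 v:0)
  [3] (1,1) acc=88 (h:8 v:88)

register = 8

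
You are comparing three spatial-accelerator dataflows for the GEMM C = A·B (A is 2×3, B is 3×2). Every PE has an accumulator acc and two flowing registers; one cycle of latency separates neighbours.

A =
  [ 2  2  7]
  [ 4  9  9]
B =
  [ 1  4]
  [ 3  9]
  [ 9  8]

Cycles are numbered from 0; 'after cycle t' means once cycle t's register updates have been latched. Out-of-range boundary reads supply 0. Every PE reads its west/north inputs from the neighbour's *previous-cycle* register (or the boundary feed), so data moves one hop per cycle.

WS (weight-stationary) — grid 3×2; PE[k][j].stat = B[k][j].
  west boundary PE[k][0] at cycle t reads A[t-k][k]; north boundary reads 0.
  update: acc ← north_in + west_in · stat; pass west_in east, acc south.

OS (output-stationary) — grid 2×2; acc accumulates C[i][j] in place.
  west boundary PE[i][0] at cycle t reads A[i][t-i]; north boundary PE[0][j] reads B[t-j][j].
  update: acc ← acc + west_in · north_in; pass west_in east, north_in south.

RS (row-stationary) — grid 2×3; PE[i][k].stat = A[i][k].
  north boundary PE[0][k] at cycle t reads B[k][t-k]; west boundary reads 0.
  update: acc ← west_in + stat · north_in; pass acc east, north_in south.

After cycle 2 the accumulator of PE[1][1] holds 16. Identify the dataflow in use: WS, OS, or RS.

Under WS (3×2), PE[1][1]:
  t=0 PE[1][1]: acc=0 h=0 v=0
  t=1 PE[1][1]: acc=0 h=0 v=0
  t=2 PE[1][1]: acc=26 h=2 v=26
Under OS (2×2), PE[1][1]:
  t=0 PE[1][1]: acc=0 h=0 v=0
  t=1 PE[1][1]: acc=0 h=0 v=0
  t=2 PE[1][1]: acc=16 h=4 v=4
Under RS (2×3), PE[1][1]:
  t=0 PE[1][1]: acc=0 h=0 v=0
  t=1 PE[1][1]: acc=0 h=0 v=0
  t=2 PE[1][1]: acc=31 h=31 v=3

dataflow = OS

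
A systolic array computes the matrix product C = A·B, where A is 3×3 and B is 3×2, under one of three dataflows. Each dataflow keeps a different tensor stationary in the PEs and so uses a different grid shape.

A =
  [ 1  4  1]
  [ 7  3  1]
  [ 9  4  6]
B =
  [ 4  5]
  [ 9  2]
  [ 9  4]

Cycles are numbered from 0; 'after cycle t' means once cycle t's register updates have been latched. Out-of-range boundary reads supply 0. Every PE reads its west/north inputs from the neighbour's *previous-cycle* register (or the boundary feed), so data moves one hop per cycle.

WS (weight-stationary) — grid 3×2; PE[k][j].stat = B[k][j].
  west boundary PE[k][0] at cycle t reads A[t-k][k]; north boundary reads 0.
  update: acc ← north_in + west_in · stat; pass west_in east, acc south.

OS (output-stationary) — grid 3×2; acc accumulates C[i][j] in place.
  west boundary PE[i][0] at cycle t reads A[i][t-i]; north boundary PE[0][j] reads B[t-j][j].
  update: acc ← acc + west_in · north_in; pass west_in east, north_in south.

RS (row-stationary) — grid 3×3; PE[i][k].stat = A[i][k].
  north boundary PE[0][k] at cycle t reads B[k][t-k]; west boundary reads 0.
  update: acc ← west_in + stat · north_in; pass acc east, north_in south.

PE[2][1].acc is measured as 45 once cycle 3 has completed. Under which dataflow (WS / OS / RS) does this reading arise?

dataflow = OS

Under WS (3×2), PE[2][1]:
  after 0 — PE[2][1] acc=0, pass-E 0, pass-S 0
  after 1 — PE[2][1] acc=0, pass-E 0, pass-S 0
  after 2 — PE[2][1] acc=0, pass-E 0, pass-S 0
  after 3 — PE[2][1] acc=17, pass-E 1, pass-S 17
Under OS (3×2), PE[2][1]:
  after 0 — PE[2][1] acc=0, pass-E 0, pass-S 0
  after 1 — PE[2][1] acc=0, pass-E 0, pass-S 0
  after 2 — PE[2][1] acc=0, pass-E 0, pass-S 0
  after 3 — PE[2][1] acc=45, pass-E 9, pass-S 5
Under RS (3×3), PE[2][1]:
  after 0 — PE[2][1] acc=0, pass-E 0, pass-S 0
  after 1 — PE[2][1] acc=0, pass-E 0, pass-S 0
  after 2 — PE[2][1] acc=0, pass-E 0, pass-S 0
  after 3 — PE[2][1] acc=72, pass-E 72, pass-S 9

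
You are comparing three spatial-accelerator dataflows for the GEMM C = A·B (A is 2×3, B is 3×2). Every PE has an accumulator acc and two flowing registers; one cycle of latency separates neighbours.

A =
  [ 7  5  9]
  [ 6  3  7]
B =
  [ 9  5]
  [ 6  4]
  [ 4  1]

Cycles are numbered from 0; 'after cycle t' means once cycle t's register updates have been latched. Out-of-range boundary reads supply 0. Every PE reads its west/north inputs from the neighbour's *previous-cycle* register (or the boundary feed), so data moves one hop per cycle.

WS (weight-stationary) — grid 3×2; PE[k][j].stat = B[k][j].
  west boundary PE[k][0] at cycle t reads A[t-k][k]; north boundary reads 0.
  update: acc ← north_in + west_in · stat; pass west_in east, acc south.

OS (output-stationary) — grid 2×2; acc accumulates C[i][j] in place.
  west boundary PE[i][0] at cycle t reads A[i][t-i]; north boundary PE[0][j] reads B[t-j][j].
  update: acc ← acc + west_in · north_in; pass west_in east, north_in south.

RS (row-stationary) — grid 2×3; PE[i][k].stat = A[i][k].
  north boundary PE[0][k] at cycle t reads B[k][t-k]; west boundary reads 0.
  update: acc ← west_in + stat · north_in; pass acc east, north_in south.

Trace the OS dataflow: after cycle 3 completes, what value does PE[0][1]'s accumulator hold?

OS 2×2: PE[0][1] cycle-by-cycle (with neighbour feeds):
  @0  [0,0]  acc 63  |  →7  ↓9
  @0  [0,1]  acc 0  |  →0  ↓0
  @1  [0,0]  acc 93  |  →5  ↓6
  @1  [0,1]  acc 35  |  →7  ↓5
  @2  [0,0]  acc 129  |  →9  ↓4
  @2  [0,1]  acc 55  |  →5  ↓4
  @3  [0,0]  acc 129  |  →0  ↓0
  @3  [0,1]  acc 64  |  →9  ↓1

PE[0][1].acc = 64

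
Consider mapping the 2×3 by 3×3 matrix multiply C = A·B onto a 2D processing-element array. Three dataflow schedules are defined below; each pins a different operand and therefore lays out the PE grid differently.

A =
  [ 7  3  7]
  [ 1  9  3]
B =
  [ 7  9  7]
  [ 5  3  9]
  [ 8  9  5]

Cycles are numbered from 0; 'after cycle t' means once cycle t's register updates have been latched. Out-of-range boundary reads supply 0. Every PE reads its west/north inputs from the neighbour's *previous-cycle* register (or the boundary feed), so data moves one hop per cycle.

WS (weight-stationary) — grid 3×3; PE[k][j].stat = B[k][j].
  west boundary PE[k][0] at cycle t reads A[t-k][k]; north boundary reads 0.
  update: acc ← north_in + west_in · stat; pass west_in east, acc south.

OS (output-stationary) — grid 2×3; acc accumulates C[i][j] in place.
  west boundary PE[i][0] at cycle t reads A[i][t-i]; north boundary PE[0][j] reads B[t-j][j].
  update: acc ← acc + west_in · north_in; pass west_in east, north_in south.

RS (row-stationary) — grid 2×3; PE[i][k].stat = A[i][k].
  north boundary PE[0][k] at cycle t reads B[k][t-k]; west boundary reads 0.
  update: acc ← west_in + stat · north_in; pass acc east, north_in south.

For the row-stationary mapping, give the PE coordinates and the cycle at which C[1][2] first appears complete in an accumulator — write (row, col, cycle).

Under RS, C[1][2] lands at PE[1][2]:
  0: (1,2).acc=0  regs=<0,0>
  1: (1,2).acc=0  regs=<0,0>
  2: (1,2).acc=0  regs=<0,0>
  3: (1,2).acc=76  regs=<76,8>
  4: (1,2).acc=63  regs=<63,9>
  5: (1,2).acc=103  regs=<103,5>

(row, col, cycle) = (1, 2, 5)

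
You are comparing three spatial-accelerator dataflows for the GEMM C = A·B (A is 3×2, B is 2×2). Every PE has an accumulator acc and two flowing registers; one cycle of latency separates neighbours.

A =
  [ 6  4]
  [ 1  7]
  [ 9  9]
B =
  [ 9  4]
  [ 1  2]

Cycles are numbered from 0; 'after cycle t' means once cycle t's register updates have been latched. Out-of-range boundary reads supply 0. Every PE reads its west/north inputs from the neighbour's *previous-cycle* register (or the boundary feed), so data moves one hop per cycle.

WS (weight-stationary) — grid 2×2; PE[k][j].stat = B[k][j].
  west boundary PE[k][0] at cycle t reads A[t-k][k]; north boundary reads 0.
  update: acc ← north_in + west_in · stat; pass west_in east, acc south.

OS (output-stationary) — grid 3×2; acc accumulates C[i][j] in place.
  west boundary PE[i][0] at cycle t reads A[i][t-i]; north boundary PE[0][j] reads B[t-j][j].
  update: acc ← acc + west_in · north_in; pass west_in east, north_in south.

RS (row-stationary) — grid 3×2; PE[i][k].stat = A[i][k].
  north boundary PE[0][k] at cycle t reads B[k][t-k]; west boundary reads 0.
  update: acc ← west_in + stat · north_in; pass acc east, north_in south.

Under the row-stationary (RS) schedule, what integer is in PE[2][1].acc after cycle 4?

PE[2][1].acc = 54

RS (3×2). Following PE[2][1] plus its west/north inputs:
  step 0 · PE1,1: acc=0; fwd→0 fwd↓0
  step 0 · PE2,0: acc=0; fwd→0 fwd↓0
  step 0 · PE2,1: acc=0; fwd→0 fwd↓0
  step 1 · PE1,1: acc=0; fwd→0 fwd↓0
  step 1 · PE2,0: acc=0; fwd→0 fwd↓0
  step 1 · PE2,1: acc=0; fwd→0 fwd↓0
  step 2 · PE1,1: acc=16; fwd→16 fwd↓1
  step 2 · PE2,0: acc=81; fwd→81 fwd↓9
  step 2 · PE2,1: acc=0; fwd→0 fwd↓0
  step 3 · PE1,1: acc=18; fwd→18 fwd↓2
  step 3 · PE2,0: acc=36; fwd→36 fwd↓4
  step 3 · PE2,1: acc=90; fwd→90 fwd↓1
  step 4 · PE1,1: acc=0; fwd→0 fwd↓0
  step 4 · PE2,0: acc=0; fwd→0 fwd↓0
  step 4 · PE2,1: acc=54; fwd→54 fwd↓2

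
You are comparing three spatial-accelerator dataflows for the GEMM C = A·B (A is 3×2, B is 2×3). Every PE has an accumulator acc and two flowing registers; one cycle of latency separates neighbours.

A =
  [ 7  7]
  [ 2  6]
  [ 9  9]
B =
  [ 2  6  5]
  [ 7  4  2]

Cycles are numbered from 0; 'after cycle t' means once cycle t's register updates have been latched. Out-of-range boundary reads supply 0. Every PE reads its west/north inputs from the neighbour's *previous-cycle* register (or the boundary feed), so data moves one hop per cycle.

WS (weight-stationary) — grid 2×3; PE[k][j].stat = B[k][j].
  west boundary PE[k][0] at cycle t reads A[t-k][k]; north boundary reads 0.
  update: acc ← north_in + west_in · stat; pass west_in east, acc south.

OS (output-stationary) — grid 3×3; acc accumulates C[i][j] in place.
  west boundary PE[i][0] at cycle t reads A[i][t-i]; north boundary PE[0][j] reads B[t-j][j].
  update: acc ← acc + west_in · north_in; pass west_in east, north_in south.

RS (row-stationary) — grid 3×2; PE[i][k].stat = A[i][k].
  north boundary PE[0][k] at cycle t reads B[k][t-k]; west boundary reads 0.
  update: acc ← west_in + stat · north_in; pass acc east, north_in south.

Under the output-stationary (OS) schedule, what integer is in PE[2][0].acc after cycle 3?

PE[2][0].acc = 81

OS 3×3: PE[2][0] cycle-by-cycle (with neighbour feeds):
  cycle 0: PE[1][0] → acc 0, east 0, south 0
  cycle 0: PE[2][0] → acc 0, east 0, south 0
  cycle 1: PE[1][0] → acc 4, east 2, south 2
  cycle 1: PE[2][0] → acc 0, east 0, south 0
  cycle 2: PE[1][0] → acc 46, east 6, south 7
  cycle 2: PE[2][0] → acc 18, east 9, south 2
  cycle 3: PE[1][0] → acc 46, east 0, south 0
  cycle 3: PE[2][0] → acc 81, east 9, south 7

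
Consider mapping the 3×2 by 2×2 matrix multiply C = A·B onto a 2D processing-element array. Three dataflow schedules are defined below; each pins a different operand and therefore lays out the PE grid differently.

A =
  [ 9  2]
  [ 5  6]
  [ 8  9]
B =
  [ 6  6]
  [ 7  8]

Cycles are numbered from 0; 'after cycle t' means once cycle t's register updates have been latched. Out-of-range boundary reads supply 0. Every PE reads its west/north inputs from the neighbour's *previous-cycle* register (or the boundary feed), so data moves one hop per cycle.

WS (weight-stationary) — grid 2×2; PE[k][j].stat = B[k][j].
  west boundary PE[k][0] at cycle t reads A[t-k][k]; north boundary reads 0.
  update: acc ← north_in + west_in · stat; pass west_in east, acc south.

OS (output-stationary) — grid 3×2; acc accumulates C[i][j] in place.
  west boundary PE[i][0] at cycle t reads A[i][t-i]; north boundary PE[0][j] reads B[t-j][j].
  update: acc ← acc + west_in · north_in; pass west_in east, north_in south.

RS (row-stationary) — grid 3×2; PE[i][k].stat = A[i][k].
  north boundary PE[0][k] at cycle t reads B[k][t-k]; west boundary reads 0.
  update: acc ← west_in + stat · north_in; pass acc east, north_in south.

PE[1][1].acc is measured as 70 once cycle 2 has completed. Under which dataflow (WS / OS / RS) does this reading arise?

dataflow = WS

WS (2×2 grid), PE[1][1]:
  step 0 · PE1,1: acc=0; fwd→0 fwd↓0
  step 1 · PE1,1: acc=0; fwd→0 fwd↓0
  step 2 · PE1,1: acc=70; fwd→2 fwd↓70
OS (3×2 grid), PE[1][1]:
  step 0 · PE1,1: acc=0; fwd→0 fwd↓0
  step 1 · PE1,1: acc=0; fwd→0 fwd↓0
  step 2 · PE1,1: acc=30; fwd→5 fwd↓6
RS (3×2 grid), PE[1][1]:
  step 0 · PE1,1: acc=0; fwd→0 fwd↓0
  step 1 · PE1,1: acc=0; fwd→0 fwd↓0
  step 2 · PE1,1: acc=72; fwd→72 fwd↓7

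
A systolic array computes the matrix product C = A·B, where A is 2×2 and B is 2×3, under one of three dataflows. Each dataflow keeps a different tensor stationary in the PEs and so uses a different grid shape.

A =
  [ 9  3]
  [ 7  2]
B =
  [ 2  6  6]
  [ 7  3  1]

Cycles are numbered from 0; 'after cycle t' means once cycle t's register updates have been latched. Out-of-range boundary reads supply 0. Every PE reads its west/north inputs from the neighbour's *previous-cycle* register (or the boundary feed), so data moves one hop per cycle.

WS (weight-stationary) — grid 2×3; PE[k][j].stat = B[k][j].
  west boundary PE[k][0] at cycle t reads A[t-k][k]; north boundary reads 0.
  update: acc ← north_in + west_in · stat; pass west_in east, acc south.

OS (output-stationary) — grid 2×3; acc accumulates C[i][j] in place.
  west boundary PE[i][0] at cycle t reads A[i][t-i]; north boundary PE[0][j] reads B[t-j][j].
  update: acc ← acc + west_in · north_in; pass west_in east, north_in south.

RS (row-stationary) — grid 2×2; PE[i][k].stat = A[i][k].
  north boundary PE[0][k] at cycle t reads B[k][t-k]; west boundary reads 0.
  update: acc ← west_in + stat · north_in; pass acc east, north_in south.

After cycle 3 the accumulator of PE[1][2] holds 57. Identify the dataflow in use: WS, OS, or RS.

WS (2×3 grid), PE[1][2]:
  cycle 0: PE[1][2] → acc 0, east 0, south 0
  cycle 1: PE[1][2] → acc 0, east 0, south 0
  cycle 2: PE[1][2] → acc 0, east 0, south 0
  cycle 3: PE[1][2] → acc 57, east 3, south 57
OS (2×3 grid), PE[1][2]:
  cycle 0: PE[1][2] → acc 0, east 0, south 0
  cycle 1: PE[1][2] → acc 0, east 0, south 0
  cycle 2: PE[1][2] → acc 0, east 0, south 0
  cycle 3: PE[1][2] → acc 42, east 7, south 6
— RS: 2×2 array has no PE[1][2].

dataflow = WS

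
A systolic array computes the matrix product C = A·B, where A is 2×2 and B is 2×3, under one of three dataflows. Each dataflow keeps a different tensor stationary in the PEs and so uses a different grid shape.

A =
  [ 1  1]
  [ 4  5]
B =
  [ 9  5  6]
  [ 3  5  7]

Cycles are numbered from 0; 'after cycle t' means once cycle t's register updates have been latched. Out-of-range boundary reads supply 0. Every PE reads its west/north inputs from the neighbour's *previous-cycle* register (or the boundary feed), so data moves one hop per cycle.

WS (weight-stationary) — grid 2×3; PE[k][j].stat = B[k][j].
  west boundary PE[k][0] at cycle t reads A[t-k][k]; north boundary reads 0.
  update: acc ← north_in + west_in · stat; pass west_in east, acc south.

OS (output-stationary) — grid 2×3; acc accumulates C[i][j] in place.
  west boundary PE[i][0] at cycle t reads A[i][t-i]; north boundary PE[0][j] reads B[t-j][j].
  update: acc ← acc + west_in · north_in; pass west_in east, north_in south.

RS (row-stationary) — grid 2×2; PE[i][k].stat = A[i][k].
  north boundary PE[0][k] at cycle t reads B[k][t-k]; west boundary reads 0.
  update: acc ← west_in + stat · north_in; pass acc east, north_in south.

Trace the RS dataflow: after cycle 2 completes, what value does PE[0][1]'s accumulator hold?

Tracing RS — 2×2 array, target PE[0][1]:
  0: (0,0).acc=9  regs=<9,9>
  0: (0,1).acc=0  regs=<0,0>
  1: (0,0).acc=5  regs=<5,5>
  1: (0,1).acc=12  regs=<12,3>
  2: (0,0).acc=6  regs=<6,6>
  2: (0,1).acc=10  regs=<10,5>

PE[0][1].acc = 10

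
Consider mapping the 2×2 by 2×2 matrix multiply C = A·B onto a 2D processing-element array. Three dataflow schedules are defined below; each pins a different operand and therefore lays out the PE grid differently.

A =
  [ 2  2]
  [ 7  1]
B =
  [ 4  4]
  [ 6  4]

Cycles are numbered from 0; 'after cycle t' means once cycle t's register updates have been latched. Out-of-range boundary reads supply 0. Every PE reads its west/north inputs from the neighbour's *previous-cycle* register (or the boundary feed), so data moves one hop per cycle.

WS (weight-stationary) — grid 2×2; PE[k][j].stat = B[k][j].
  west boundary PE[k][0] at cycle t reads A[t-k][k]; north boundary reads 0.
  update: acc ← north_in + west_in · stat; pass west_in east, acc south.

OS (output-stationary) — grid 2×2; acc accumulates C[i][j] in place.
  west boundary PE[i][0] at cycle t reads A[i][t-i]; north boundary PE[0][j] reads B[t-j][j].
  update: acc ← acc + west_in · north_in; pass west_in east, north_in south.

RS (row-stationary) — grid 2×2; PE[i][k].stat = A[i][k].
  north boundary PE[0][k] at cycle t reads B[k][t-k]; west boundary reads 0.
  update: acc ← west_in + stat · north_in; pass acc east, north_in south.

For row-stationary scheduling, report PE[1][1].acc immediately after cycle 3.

PE[1][1].acc = 32

Tracing RS — 2×2 array, target PE[1][1]:
  [0] (0,1) acc=0 (h:0 v:0)
  [0] (1,0) acc=0 (h:0 v:0)
  [0] (1,1) acc=0 (h:0 v:0)
  [1] (0,1) acc=20 (h:20 v:6)
  [1] (1,0) acc=28 (h:28 v:4)
  [1] (1,1) acc=0 (h:0 v:0)
  [2] (0,1) acc=16 (h:16 v:4)
  [2] (1,0) acc=28 (h:28 v:4)
  [2] (1,1) acc=34 (h:34 v:6)
  [3] (0,1) acc=0 (h:0 v:0)
  [3] (1,0) acc=0 (h:0 v:0)
  [3] (1,1) acc=32 (h:32 v:4)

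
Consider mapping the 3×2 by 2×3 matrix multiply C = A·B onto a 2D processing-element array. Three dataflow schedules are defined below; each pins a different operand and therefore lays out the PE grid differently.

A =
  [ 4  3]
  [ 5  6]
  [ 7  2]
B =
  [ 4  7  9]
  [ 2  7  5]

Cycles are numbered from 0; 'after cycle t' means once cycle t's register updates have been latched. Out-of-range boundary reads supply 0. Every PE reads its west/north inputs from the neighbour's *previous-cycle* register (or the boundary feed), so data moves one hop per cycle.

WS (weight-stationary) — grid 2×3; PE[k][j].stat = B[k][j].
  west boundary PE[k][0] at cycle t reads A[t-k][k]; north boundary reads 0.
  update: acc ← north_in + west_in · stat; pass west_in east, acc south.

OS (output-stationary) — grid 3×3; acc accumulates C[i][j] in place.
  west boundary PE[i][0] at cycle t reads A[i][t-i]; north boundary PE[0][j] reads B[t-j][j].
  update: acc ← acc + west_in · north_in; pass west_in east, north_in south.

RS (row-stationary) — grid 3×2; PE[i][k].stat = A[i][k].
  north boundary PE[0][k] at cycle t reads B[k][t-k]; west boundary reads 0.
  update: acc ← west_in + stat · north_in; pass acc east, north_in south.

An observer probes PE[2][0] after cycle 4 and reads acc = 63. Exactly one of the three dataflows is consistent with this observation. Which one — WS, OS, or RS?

WS: PE[2][0] is outside its 2×3 grid.
Under OS (3×3), PE[2][0]:
  after 0 — PE[2][0] acc=0, pass-E 0, pass-S 0
  after 1 — PE[2][0] acc=0, pass-E 0, pass-S 0
  after 2 — PE[2][0] acc=28, pass-E 7, pass-S 4
  after 3 — PE[2][0] acc=32, pass-E 2, pass-S 2
  after 4 — PE[2][0] acc=32, pass-E 0, pass-S 0
Under RS (3×2), PE[2][0]:
  after 0 — PE[2][0] acc=0, pass-E 0, pass-S 0
  after 1 — PE[2][0] acc=0, pass-E 0, pass-S 0
  after 2 — PE[2][0] acc=28, pass-E 28, pass-S 4
  after 3 — PE[2][0] acc=49, pass-E 49, pass-S 7
  after 4 — PE[2][0] acc=63, pass-E 63, pass-S 9

dataflow = RS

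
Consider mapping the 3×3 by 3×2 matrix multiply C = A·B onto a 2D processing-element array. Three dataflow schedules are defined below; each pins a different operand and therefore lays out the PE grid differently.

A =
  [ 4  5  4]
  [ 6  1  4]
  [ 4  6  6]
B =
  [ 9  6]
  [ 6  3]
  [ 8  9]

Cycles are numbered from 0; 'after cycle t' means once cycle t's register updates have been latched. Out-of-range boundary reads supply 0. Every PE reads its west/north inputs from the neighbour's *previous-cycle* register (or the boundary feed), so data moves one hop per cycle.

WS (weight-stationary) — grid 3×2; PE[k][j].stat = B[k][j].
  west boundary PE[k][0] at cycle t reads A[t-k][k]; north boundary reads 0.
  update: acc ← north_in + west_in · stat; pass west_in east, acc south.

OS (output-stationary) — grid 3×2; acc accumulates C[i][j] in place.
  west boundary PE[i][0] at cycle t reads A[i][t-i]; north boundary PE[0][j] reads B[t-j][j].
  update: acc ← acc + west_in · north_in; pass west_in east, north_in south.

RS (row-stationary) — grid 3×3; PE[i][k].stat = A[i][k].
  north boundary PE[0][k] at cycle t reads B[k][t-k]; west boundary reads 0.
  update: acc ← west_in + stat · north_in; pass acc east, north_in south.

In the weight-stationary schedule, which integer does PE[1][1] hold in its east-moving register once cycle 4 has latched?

Tracing WS — 3×2 array, target PE[1][1]:
  cycle 0: PE[0][1] → acc 0, east 0, south 0
  cycle 0: PE[1][0] → acc 0, east 0, south 0
  cycle 0: PE[1][1] → acc 0, east 0, south 0
  cycle 1: PE[0][1] → acc 24, east 4, south 24
  cycle 1: PE[1][0] → acc 66, east 5, south 66
  cycle 1: PE[1][1] → acc 0, east 0, south 0
  cycle 2: PE[0][1] → acc 36, east 6, south 36
  cycle 2: PE[1][0] → acc 60, east 1, south 60
  cycle 2: PE[1][1] → acc 39, east 5, south 39
  cycle 3: PE[0][1] → acc 24, east 4, south 24
  cycle 3: PE[1][0] → acc 72, east 6, south 72
  cycle 3: PE[1][1] → acc 39, east 1, south 39
  cycle 4: PE[0][1] → acc 0, east 0, south 0
  cycle 4: PE[1][0] → acc 0, east 0, south 0
  cycle 4: PE[1][1] → acc 42, east 6, south 42

register = 6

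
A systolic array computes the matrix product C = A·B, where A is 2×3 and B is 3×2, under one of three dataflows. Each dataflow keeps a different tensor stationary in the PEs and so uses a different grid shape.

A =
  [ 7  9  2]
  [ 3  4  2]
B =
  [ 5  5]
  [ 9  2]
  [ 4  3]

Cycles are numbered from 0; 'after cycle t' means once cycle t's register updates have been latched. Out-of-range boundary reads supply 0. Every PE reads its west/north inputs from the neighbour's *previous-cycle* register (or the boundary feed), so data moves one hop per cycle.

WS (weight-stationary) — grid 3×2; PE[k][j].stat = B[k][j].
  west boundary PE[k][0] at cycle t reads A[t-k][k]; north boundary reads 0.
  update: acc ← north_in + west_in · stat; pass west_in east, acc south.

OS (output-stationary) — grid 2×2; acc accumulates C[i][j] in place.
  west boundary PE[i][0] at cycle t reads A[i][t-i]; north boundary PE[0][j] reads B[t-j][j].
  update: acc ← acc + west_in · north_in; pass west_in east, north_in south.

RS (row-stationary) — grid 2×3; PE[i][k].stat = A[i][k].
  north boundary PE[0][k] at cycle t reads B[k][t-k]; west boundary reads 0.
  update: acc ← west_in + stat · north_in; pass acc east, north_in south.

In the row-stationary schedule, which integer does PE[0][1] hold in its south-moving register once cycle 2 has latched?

register = 2

RS on a 2×3 grid — tracing PE[0][1] and its feeders:
  @0  [0,0]  acc 35  |  →35  ↓5
  @0  [0,1]  acc 0  |  →0  ↓0
  @1  [0,0]  acc 35  |  →35  ↓5
  @1  [0,1]  acc 116  |  →116  ↓9
  @2  [0,0]  acc 0  |  →0  ↓0
  @2  [0,1]  acc 53  |  →53  ↓2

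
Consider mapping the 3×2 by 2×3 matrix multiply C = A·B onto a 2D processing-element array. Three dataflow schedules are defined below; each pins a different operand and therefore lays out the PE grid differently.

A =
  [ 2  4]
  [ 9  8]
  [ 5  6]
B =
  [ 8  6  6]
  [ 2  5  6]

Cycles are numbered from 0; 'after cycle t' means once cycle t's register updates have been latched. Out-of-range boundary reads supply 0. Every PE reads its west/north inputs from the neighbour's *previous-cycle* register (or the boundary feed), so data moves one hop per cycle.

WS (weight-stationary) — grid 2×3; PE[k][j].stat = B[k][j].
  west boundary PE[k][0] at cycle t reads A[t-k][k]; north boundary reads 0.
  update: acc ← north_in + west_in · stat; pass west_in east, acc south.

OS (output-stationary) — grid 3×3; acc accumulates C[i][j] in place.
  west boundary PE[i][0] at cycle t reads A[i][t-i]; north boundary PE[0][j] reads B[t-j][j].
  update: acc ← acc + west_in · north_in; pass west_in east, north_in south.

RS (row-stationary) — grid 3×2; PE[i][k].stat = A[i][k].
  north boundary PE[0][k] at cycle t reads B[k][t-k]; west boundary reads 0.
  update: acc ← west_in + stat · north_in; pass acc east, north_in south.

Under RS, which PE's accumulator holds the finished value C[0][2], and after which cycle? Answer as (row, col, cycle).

(row, col, cycle) = (0, 1, 3)

RS — PE[0][1] is where C[0][2] collects:
  0: (0,1).acc=0  regs=<0,0>
  1: (0,1).acc=24  regs=<24,2>
  2: (0,1).acc=32  regs=<32,5>
  3: (0,1).acc=36  regs=<36,6>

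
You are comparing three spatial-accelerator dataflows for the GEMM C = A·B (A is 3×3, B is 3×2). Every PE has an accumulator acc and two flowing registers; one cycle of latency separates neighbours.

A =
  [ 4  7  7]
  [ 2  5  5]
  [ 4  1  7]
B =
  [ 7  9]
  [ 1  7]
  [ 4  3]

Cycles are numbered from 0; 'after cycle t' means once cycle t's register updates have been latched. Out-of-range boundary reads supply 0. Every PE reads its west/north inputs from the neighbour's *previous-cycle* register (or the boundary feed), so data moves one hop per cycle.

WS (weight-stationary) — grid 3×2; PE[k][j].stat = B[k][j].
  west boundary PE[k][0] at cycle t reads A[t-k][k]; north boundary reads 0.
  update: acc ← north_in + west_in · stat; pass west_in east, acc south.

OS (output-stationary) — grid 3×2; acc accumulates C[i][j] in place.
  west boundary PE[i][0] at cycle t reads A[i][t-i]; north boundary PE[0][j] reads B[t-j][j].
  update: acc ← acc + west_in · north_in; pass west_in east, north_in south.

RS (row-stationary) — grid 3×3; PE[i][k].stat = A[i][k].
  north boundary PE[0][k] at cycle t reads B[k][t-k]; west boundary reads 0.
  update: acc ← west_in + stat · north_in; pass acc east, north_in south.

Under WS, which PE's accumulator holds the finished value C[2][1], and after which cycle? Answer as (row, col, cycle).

(row, col, cycle) = (2, 1, 5)

WS — PE[2][1] is where C[2][1] collects:
  t=0 PE[2][1]: acc=0 h=0 v=0
  t=1 PE[2][1]: acc=0 h=0 v=0
  t=2 PE[2][1]: acc=0 h=0 v=0
  t=3 PE[2][1]: acc=106 h=7 v=106
  t=4 PE[2][1]: acc=68 h=5 v=68
  t=5 PE[2][1]: acc=64 h=7 v=64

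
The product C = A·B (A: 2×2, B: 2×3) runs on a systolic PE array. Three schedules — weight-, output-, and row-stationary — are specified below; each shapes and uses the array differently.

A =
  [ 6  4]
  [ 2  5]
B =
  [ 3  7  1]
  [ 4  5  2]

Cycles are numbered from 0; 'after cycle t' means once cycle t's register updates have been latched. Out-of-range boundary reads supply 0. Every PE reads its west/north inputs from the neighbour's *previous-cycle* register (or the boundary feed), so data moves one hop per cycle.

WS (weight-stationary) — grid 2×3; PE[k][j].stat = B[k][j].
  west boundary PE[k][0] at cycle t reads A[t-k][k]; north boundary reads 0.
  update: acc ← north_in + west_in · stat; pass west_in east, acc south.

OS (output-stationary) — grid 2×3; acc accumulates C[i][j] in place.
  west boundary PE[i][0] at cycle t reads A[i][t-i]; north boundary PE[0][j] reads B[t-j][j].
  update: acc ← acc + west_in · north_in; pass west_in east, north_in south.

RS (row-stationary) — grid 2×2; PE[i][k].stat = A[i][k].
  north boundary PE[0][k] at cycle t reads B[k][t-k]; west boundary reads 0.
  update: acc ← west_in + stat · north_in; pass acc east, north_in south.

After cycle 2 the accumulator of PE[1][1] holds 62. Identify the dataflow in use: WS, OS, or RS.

— WS: 2×3; PE[1][1] trace:
  c0 r1c1: 0 / 0 / 0
  c1 r1c1: 0 / 0 / 0
  c2 r1c1: 62 / 4 / 62
— OS: 2×3; PE[1][1] trace:
  c0 r1c1: 0 / 0 / 0
  c1 r1c1: 0 / 0 / 0
  c2 r1c1: 14 / 2 / 7
— RS: 2×2; PE[1][1] trace:
  c0 r1c1: 0 / 0 / 0
  c1 r1c1: 0 / 0 / 0
  c2 r1c1: 26 / 26 / 4

dataflow = WS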